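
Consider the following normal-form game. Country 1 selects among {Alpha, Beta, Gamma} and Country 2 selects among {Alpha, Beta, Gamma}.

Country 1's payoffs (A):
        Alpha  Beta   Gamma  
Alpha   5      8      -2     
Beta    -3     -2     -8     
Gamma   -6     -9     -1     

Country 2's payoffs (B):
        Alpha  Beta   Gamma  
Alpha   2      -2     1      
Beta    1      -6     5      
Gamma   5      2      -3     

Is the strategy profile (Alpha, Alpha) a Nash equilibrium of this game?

Holding Country 2 at Alpha: Country 1 gets 5 from Alpha, versus -3 from Beta, -6 from Gamma. No profitable deviation for Country 1.
Holding Country 1 at Alpha: Country 2 gets 2 from Alpha, versus -2 from Beta, 1 from Gamma. No profitable deviation for Country 2 either.

Yes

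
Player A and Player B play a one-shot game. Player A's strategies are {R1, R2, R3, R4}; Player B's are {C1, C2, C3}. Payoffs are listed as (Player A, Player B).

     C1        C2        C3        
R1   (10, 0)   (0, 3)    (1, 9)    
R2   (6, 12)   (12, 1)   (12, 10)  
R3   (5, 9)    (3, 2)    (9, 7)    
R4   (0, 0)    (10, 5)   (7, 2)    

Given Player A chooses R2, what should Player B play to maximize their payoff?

With Player A fixed at R2, Player B's payoffs are: C1 → 12, C2 → 1, C3 → 10.
The maximum is 12, achieved by C1.

C1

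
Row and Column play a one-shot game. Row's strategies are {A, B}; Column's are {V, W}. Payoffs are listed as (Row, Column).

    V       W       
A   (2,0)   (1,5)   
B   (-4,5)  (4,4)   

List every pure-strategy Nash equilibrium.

A profile is a Nash equilibrium when each player is best-responding to the other.
Row's best responses — vs V: A (payoff 2); vs W: B (payoff 4).
Column's best responses — vs A: W (payoff 5); vs B: V (payoff 5).
No cell has both players best-responding. For instance, Row's best reply to V is A, but against A Column prefers W over V.

None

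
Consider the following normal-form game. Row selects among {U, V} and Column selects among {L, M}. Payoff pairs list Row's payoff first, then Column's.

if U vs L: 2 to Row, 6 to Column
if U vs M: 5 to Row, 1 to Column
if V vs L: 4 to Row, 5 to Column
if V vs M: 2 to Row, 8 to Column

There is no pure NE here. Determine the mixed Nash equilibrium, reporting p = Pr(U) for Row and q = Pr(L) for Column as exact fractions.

In a mixed NE each player is indifferent between their pure strategies, so the opponent's mix sets the indifference.
Column indifferent between L and M: p·6 + (1−p)·5 = p·1 + (1−p)·8 ⟹ 5 + 1p = 8 + (-7)p ⟹ p = 3/8.
Row indifferent between U and V: q·2 + (1−q)·5 = q·4 + (1−q)·2 ⟹ 5 + (-3)q = 2 + 2q ⟹ q = 3/5.

p = 3/8, q = 3/5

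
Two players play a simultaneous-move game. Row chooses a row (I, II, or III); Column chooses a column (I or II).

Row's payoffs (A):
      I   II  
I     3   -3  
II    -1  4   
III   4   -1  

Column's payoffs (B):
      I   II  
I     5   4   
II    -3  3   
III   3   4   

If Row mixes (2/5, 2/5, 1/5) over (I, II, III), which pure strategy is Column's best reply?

II

Column's best reply maximizes expected payoff against the mix.
I: (2/5)·5 + (2/5)·(-3) + (1/5)·3 = 7/5
II: (2/5)·4 + (2/5)·3 + (1/5)·4 = 18/5
Highest expected payoff is 18/5, from II.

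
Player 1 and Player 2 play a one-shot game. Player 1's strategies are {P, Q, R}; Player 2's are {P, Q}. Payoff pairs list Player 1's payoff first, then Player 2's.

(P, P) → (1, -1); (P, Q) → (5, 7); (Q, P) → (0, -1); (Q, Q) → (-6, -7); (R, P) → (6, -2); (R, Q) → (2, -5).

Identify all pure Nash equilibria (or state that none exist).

Find each player's best response to every opponent strategy; NE are the intersections.
Player 1's best responses — vs P: R (payoff 6); vs Q: P (payoff 5).
Player 2's best responses — vs P: Q (payoff 7); vs Q: P (payoff -1); vs R: P (payoff -2).
Mutual best responses occur at (P, Q) and (R, P); at each, neither player gains by switching.

(P, Q) and (R, P)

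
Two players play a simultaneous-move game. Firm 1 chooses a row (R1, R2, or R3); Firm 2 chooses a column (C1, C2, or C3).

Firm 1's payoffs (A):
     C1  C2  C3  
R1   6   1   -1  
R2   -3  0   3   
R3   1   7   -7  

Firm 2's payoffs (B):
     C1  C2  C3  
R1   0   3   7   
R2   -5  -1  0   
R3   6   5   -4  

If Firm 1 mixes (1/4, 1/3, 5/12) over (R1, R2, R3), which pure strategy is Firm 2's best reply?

Compute Firm 2's expected payoff from each pure strategy against the given mix.
C1: (1/4)·0 + (1/3)·(-5) + (5/12)·6 = 5/6
C2: (1/4)·3 + (1/3)·(-1) + (5/12)·5 = 5/2
C3: (1/4)·7 + (1/3)·0 + (5/12)·(-4) = 1/12
Highest expected payoff is 5/2, from C2.

C2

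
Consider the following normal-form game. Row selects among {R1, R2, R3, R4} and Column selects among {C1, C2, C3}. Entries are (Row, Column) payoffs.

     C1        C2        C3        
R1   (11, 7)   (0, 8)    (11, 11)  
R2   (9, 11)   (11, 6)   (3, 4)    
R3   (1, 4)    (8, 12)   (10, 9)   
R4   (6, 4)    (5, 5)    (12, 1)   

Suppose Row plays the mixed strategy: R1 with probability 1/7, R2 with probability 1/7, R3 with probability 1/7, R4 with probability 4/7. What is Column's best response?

Column's best reply maximizes expected payoff against the mix.
C1: (1/7)·7 + (1/7)·11 + (1/7)·4 + (4/7)·4 = 38/7
C2: (1/7)·8 + (1/7)·6 + (1/7)·12 + (4/7)·5 = 46/7
C3: (1/7)·11 + (1/7)·4 + (1/7)·9 + (4/7)·1 = 4
Highest expected payoff is 46/7, from C2.

C2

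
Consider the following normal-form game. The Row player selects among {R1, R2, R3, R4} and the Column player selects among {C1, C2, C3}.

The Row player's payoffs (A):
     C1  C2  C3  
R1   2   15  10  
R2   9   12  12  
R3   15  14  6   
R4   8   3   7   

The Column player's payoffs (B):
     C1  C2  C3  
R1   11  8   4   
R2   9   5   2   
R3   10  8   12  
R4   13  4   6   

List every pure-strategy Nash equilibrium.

Find each player's best response to every opponent strategy; NE are the intersections.
The Row player's best responses — vs C1: R3 (payoff 15); vs C2: R1 (payoff 15); vs C3: R2 (payoff 12).
The Column player's best responses — vs R1: C1 (payoff 11); vs R2: C1 (payoff 9); vs R3: C3 (payoff 12); vs R4: C1 (payoff 13).
No cell has both players best-responding. For instance, the Row player's best reply to C1 is R3, but against R3 the Column player prefers C3 over C1.

None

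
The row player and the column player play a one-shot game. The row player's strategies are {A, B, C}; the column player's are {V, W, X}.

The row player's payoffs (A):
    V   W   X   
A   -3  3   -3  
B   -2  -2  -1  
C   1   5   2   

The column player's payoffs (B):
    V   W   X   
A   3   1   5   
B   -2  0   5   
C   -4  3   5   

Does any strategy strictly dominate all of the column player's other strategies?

X

Check whether one of the column player's strategies beats all alternatives regardless of what the opponent does.
X strictly dominates: vs A: 5 > each of {3, 1}; vs B: 5 > each of {-2, 0}; vs C: 5 > each of {-4, 3}.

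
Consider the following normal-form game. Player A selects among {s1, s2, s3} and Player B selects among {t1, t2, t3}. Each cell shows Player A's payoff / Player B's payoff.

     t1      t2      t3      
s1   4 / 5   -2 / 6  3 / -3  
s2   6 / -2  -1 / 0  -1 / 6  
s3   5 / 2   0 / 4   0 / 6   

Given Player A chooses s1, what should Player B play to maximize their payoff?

t2

With Player A fixed at s1, Player B's payoffs are: t1 → 5, t2 → 6, t3 → -3.
The maximum is 6, achieved by t2.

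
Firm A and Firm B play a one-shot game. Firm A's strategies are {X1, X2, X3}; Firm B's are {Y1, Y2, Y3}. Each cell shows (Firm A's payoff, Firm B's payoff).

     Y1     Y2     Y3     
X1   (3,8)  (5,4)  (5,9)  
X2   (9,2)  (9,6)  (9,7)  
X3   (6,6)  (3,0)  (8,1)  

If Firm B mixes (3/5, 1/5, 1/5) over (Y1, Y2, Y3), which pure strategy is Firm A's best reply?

X2

Firm A's best reply maximizes expected payoff against the mix.
X1: (3/5)·3 + (1/5)·5 + (1/5)·5 = 19/5
X2: (3/5)·9 + (1/5)·9 + (1/5)·9 = 9
X3: (3/5)·6 + (1/5)·3 + (1/5)·8 = 29/5
Highest expected payoff is 9, from X2.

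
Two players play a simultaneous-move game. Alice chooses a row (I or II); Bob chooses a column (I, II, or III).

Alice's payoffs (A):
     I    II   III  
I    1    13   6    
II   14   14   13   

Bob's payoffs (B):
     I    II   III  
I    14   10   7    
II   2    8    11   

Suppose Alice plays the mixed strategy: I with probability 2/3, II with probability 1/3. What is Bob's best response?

I

Bob's best reply maximizes expected payoff against the mix.
I: (2/3)·14 + (1/3)·2 = 10
II: (2/3)·10 + (1/3)·8 = 28/3
III: (2/3)·7 + (1/3)·11 = 25/3
Highest expected payoff is 10, from I.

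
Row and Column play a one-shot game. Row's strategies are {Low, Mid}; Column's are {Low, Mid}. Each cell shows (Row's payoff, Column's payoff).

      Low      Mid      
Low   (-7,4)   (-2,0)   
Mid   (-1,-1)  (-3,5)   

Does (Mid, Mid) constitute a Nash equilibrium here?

No

Holding Column at Mid: Row gets -3 from Mid but could get -2 by switching to Low. Row has a profitable deviation.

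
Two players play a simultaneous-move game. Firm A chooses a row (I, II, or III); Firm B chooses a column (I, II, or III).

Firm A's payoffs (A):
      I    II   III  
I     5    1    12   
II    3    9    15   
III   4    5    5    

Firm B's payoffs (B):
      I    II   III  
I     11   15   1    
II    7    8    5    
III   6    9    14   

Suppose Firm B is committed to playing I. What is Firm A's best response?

I

With Firm B fixed at I, Firm A's payoffs are: I → 5, II → 3, III → 4.
The maximum is 5, achieved by I.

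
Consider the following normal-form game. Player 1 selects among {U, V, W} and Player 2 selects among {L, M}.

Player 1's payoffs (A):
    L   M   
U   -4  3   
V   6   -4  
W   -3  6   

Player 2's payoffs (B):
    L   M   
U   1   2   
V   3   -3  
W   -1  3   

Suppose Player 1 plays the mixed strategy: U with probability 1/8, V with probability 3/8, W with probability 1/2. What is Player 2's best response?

Compute Player 2's expected payoff from each pure strategy against the given mix.
L: (1/8)·1 + (3/8)·3 + (1/2)·(-1) = 3/4
M: (1/8)·2 + (3/8)·(-3) + (1/2)·3 = 5/8
Highest expected payoff is 3/4, from L.

L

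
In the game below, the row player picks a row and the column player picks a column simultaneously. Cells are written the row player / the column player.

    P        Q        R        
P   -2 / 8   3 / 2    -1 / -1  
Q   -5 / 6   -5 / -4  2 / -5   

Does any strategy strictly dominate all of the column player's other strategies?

P

A strategy is strictly dominant if it gives the column player a strictly higher payoff than every other strategy, against every choice by the opponent.
P strictly dominates: vs P: 8 > each of {2, -1}; vs Q: 6 > each of {-4, -5}.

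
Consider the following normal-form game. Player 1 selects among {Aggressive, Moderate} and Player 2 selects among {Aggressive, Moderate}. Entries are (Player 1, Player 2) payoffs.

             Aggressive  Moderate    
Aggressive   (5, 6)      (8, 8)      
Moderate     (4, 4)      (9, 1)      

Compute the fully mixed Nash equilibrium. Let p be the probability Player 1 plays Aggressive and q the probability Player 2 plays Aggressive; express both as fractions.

p = 3/5, q = 1/2

Each player's mixing probability is pinned down by making the *other* player indifferent.
Player 2 indifferent between Aggressive and Moderate: p·6 + (1−p)·4 = p·8 + (1−p)·1 ⟹ 4 + 2p = 1 + 7p ⟹ p = 3/5.
Player 1 indifferent between Aggressive and Moderate: q·5 + (1−q)·8 = q·4 + (1−q)·9 ⟹ 8 + (-3)q = 9 + (-5)q ⟹ q = 1/2.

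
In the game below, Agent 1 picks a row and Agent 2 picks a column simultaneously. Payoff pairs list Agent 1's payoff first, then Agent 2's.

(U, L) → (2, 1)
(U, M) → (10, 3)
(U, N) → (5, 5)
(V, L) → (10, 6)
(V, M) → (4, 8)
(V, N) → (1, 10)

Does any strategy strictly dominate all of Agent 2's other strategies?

A strategy is strictly dominant if it gives Agent 2 a strictly higher payoff than every other strategy, against every choice by the opponent.
N strictly dominates: vs U: 5 > each of {1, 3}; vs V: 10 > each of {6, 8}.

N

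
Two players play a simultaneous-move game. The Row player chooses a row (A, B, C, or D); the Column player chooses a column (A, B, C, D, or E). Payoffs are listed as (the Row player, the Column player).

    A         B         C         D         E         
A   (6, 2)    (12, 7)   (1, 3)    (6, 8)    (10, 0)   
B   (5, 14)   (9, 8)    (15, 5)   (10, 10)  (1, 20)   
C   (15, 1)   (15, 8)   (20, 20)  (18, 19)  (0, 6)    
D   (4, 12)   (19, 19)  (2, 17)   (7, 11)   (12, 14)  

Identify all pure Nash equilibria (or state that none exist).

Check mutual best responses: a cell is a NE iff neither player can gain by unilaterally deviating.
The Row player's best responses — vs A: C (payoff 15); vs B: D (payoff 19); vs C: C (payoff 20); vs D: C (payoff 18); vs E: D (payoff 12).
The Column player's best responses — vs A: D (payoff 8); vs B: E (payoff 20); vs C: C (payoff 20); vs D: B (payoff 19).
Mutual best responses occur at (C, C) and (D, B); at each, neither player gains by switching.

(C, C) and (D, B)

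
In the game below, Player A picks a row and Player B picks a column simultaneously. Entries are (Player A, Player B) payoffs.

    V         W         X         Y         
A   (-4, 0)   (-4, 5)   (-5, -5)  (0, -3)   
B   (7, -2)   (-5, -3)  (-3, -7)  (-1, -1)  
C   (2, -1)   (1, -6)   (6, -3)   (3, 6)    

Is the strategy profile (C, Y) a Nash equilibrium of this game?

Holding Player B at Y: Player A gets 3 from C, versus 0 from A, -1 from B. No profitable deviation for Player A.
Holding Player A at C: Player B gets 6 from Y, versus -1 from V, -6 from W, -3 from X. No profitable deviation for Player B either.

Yes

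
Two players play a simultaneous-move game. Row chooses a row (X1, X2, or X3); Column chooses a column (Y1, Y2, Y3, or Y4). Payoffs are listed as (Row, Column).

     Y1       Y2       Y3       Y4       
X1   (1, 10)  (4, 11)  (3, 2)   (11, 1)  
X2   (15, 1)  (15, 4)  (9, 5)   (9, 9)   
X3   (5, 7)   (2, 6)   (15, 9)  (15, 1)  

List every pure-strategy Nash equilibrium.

(X3, Y3)

A profile is a Nash equilibrium when each player is best-responding to the other.
Row's best responses — vs Y1: X2 (payoff 15); vs Y2: X2 (payoff 15); vs Y3: X3 (payoff 15); vs Y4: X3 (payoff 15).
Column's best responses — vs X1: Y2 (payoff 11); vs X2: Y4 (payoff 9); vs X3: Y3 (payoff 9).
The only mutual best response is (X3, Y3); neither player gains by switching there.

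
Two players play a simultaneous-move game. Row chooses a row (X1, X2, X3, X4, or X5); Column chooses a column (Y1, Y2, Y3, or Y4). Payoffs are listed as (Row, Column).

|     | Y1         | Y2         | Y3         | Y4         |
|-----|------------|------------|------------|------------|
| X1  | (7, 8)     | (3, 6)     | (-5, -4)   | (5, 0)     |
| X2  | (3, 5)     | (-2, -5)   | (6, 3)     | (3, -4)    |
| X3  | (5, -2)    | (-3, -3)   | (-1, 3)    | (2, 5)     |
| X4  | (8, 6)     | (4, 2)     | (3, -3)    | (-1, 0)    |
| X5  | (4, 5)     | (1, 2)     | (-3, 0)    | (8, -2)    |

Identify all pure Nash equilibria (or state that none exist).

(X4, Y1)

Find each player's best response to every opponent strategy; NE are the intersections.
Row's best responses — vs Y1: X4 (payoff 8); vs Y2: X4 (payoff 4); vs Y3: X2 (payoff 6); vs Y4: X5 (payoff 8).
Column's best responses — vs X1: Y1 (payoff 8); vs X2: Y1 (payoff 5); vs X3: Y4 (payoff 5); vs X4: Y1 (payoff 6); vs X5: Y1 (payoff 5).
The only mutual best response is (X4, Y1); neither player gains by switching there.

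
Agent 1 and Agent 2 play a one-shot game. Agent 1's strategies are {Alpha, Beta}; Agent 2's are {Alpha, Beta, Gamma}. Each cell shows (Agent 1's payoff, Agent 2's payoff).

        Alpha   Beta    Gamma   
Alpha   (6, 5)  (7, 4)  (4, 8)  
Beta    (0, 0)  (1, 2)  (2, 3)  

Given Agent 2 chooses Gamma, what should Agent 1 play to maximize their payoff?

Alpha

With Agent 2 fixed at Gamma, Agent 1's payoffs are: Alpha → 4, Beta → 2.
The maximum is 4, achieved by Alpha.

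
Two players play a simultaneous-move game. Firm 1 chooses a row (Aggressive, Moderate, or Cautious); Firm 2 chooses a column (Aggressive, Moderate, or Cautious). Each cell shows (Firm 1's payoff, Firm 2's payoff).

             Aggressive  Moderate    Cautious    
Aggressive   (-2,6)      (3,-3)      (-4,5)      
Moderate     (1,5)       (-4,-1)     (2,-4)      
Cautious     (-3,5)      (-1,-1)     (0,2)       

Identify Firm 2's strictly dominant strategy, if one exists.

A strategy is strictly dominant if it gives Firm 2 a strictly higher payoff than every other strategy, against every choice by the opponent.
Aggressive strictly dominates: vs Aggressive: 6 > each of {-3, 5}; vs Moderate: 5 > each of {-1, -4}; vs Cautious: 5 > each of {-1, 2}.

Aggressive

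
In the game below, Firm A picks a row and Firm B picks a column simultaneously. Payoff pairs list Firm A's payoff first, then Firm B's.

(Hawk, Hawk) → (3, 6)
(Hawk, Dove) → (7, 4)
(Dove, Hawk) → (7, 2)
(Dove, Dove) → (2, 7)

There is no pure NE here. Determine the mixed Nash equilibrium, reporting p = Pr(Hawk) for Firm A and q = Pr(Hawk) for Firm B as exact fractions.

Each player's mixing probability is pinned down by making the *other* player indifferent.
Firm B indifferent between Hawk and Dove: p·6 + (1−p)·2 = p·4 + (1−p)·7 ⟹ 2 + 4p = 7 + (-3)p ⟹ p = 5/7.
Firm A indifferent between Hawk and Dove: q·3 + (1−q)·7 = q·7 + (1−q)·2 ⟹ 7 + (-4)q = 2 + 5q ⟹ q = 5/9.

p = 5/7, q = 5/9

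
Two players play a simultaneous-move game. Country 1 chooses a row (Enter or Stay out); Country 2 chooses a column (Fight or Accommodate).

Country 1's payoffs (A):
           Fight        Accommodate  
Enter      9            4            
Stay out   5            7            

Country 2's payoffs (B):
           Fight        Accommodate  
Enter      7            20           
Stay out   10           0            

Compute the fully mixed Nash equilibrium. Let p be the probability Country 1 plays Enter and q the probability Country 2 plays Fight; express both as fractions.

p = 10/23, q = 3/7

In a mixed NE each player is indifferent between their pure strategies, so the opponent's mix sets the indifference.
Country 2 indifferent between Fight and Accommodate: p·7 + (1−p)·10 = p·20 + (1−p)·0 ⟹ 10 + (-3)p = 0 + 20p ⟹ p = 10/23.
Country 1 indifferent between Enter and Stay out: q·9 + (1−q)·4 = q·5 + (1−q)·7 ⟹ 4 + 5q = 7 + (-2)q ⟹ q = 3/7.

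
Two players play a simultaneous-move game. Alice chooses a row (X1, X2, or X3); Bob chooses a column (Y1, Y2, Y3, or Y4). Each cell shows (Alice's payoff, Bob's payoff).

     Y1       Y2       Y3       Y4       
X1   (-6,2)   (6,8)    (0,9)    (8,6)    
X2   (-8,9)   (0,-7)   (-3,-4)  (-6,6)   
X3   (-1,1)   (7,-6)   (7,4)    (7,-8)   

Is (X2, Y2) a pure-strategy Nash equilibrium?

No

Holding Bob at Y2: Alice gets 0 from X2 but could get 7 by switching to X3. Alice has a profitable deviation.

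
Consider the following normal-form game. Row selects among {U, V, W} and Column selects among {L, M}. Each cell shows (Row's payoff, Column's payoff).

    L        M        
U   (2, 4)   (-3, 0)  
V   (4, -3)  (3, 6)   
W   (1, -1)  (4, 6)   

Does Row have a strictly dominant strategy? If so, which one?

No strictly dominant strategy

A strategy is strictly dominant if it gives Row a strictly higher payoff than every other strategy, against every choice by the opponent.
U is not dominant: against L, V gives 4 > 2.
V is not dominant: against M, W gives 4 > 3.
W is not dominant: against L, U gives 2 > 1.
No single strategy is best against every opponent action.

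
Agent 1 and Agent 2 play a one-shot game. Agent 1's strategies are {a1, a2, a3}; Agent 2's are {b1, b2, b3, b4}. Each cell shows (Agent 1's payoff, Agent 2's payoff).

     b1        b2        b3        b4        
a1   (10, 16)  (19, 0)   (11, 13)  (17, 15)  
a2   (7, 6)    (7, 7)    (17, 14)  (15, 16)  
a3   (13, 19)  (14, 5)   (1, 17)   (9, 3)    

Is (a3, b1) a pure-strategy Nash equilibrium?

Yes

Holding Agent 2 at b1: Agent 1 gets 13 from a3, versus 10 from a1, 7 from a2. No profitable deviation for Agent 1.
Holding Agent 1 at a3: Agent 2 gets 19 from b1, versus 5 from b2, 17 from b3, 3 from b4. No profitable deviation for Agent 2 either.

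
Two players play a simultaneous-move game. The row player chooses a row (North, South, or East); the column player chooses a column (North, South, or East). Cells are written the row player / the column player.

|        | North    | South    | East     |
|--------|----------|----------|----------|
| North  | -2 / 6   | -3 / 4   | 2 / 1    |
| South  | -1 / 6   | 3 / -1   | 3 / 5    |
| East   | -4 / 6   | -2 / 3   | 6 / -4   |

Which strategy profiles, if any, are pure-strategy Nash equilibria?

(South, North)

Find each player's best response to every opponent strategy; NE are the intersections.
The row player's best responses — vs North: South (payoff -1); vs South: South (payoff 3); vs East: East (payoff 6).
The column player's best responses — vs North: North (payoff 6); vs South: North (payoff 6); vs East: North (payoff 6).
The only mutual best response is (South, North); neither player gains by switching there.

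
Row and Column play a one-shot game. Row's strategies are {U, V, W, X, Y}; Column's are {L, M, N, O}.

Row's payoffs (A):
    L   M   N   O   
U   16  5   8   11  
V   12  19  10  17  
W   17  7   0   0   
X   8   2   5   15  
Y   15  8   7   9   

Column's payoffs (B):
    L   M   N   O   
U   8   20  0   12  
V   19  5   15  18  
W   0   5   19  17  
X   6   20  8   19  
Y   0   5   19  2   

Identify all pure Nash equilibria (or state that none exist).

Check mutual best responses: a cell is a NE iff neither player can gain by unilaterally deviating.
Row's best responses — vs L: W (payoff 17); vs M: V (payoff 19); vs N: V (payoff 10); vs O: V (payoff 17).
Column's best responses — vs U: M (payoff 20); vs V: L (payoff 19); vs W: N (payoff 19); vs X: M (payoff 20); vs Y: N (payoff 19).
No cell has both players best-responding. For instance, Row's best reply to O is V, but against V Column prefers L over O.

None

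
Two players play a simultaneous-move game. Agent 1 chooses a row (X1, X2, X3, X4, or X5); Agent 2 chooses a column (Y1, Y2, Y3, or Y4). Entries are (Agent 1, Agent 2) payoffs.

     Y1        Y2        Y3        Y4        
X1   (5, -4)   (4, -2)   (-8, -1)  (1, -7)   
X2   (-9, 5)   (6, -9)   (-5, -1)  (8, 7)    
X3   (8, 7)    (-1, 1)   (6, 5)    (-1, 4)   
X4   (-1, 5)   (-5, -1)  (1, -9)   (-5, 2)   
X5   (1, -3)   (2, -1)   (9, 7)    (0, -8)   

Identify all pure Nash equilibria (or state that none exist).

(X2, Y4), (X3, Y1), and (X5, Y3)

A profile is a Nash equilibrium when each player is best-responding to the other.
Agent 1's best responses — vs Y1: X3 (payoff 8); vs Y2: X2 (payoff 6); vs Y3: X5 (payoff 9); vs Y4: X2 (payoff 8).
Agent 2's best responses — vs X1: Y3 (payoff -1); vs X2: Y4 (payoff 7); vs X3: Y1 (payoff 7); vs X4: Y1 (payoff 5); vs X5: Y3 (payoff 7).
Mutual best responses occur at (X2, Y4), (X3, Y1), and (X5, Y3); at each, neither player gains by switching.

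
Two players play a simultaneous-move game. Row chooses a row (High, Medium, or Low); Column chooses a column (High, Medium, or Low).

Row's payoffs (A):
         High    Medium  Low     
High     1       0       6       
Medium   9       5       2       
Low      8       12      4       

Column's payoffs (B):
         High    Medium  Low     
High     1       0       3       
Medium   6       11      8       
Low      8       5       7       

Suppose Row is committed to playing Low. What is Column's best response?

With Row fixed at Low, Column's payoffs are: High → 8, Medium → 5, Low → 7.
The maximum is 8, achieved by High.

High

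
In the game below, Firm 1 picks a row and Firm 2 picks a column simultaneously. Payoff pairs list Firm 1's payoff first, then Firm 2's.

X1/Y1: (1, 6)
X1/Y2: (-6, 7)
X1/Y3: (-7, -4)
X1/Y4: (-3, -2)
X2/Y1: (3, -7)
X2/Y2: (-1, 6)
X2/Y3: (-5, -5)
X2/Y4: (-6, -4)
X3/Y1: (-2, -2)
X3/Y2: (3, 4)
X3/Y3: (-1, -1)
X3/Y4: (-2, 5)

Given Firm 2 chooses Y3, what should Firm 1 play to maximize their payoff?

With Firm 2 fixed at Y3, Firm 1's payoffs are: X1 → -7, X2 → -5, X3 → -1.
The maximum is -1, achieved by X3.

X3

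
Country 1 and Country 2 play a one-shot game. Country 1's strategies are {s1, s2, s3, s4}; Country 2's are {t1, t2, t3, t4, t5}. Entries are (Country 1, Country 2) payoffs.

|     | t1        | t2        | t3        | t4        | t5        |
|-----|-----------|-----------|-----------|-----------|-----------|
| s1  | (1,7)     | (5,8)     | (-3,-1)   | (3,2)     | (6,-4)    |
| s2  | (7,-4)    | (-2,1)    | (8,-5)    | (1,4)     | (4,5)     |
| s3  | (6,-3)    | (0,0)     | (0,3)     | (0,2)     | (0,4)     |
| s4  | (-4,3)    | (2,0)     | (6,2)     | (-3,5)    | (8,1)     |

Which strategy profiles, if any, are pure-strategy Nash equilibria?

(s1, t2)

Check mutual best responses: a cell is a NE iff neither player can gain by unilaterally deviating.
Country 1's best responses — vs t1: s2 (payoff 7); vs t2: s1 (payoff 5); vs t3: s2 (payoff 8); vs t4: s1 (payoff 3); vs t5: s4 (payoff 8).
Country 2's best responses — vs s1: t2 (payoff 8); vs s2: t5 (payoff 5); vs s3: t5 (payoff 4); vs s4: t4 (payoff 5).
The only mutual best response is (s1, t2); neither player gains by switching there.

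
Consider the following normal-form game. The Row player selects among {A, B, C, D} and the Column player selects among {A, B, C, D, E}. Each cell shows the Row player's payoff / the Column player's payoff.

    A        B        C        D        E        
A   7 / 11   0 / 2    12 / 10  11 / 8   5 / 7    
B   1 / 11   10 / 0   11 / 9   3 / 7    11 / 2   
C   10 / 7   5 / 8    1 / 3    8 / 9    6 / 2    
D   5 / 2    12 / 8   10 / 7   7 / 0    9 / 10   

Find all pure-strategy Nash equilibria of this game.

Check mutual best responses: a cell is a NE iff neither player can gain by unilaterally deviating.
The Row player's best responses — vs A: C (payoff 10); vs B: D (payoff 12); vs C: A (payoff 12); vs D: A (payoff 11); vs E: B (payoff 11).
The Column player's best responses — vs A: A (payoff 11); vs B: A (payoff 11); vs C: D (payoff 9); vs D: E (payoff 10).
No cell has both players best-responding. For instance, the Row player's best reply to C is A, but against A the Column player prefers A over C.

None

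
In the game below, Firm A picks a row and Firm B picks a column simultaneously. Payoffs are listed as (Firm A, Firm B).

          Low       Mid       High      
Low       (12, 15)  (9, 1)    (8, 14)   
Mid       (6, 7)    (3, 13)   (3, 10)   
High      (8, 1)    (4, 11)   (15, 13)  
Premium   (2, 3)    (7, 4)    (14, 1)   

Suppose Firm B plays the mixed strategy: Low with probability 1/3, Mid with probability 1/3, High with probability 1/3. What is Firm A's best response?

Low

Compute Firm A's expected payoff from each pure strategy against the given mix.
Low: (1/3)·12 + (1/3)·9 + (1/3)·8 = 29/3
Mid: (1/3)·6 + (1/3)·3 + (1/3)·3 = 4
High: (1/3)·8 + (1/3)·4 + (1/3)·15 = 9
Premium: (1/3)·2 + (1/3)·7 + (1/3)·14 = 23/3
Highest expected payoff is 29/3, from Low.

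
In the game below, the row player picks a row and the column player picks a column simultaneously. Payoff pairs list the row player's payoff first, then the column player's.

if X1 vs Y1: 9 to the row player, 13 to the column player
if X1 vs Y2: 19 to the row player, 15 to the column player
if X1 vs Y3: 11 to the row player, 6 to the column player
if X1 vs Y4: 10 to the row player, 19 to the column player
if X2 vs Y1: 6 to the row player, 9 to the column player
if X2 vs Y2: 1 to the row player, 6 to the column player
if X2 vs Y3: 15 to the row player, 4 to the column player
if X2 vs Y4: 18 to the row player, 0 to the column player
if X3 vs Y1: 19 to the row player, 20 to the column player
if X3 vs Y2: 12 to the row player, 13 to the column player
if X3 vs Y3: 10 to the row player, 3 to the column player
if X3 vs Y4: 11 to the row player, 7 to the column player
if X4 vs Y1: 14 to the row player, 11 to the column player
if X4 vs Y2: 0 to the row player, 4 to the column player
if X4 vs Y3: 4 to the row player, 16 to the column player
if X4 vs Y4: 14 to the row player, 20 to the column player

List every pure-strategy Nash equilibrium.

A profile is a Nash equilibrium when each player is best-responding to the other.
The row player's best responses — vs Y1: X3 (payoff 19); vs Y2: X1 (payoff 19); vs Y3: X2 (payoff 15); vs Y4: X2 (payoff 18).
The column player's best responses — vs X1: Y4 (payoff 19); vs X2: Y1 (payoff 9); vs X3: Y1 (payoff 20); vs X4: Y4 (payoff 20).
The only mutual best response is (X3, Y1); neither player gains by switching there.

(X3, Y1)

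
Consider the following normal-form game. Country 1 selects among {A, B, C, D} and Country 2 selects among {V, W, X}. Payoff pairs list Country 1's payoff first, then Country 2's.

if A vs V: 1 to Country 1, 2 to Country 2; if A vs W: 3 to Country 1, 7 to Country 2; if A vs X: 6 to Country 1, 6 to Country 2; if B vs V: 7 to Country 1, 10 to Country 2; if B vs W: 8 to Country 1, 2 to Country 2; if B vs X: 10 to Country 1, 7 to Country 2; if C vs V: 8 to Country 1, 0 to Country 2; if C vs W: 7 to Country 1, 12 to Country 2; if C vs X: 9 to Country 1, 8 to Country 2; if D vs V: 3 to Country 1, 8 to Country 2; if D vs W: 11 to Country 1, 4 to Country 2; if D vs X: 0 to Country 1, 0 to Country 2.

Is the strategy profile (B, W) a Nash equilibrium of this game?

Holding Country 2 at W: Country 1 gets 8 from B but could get 11 by switching to D. Country 1 has a profitable deviation.

No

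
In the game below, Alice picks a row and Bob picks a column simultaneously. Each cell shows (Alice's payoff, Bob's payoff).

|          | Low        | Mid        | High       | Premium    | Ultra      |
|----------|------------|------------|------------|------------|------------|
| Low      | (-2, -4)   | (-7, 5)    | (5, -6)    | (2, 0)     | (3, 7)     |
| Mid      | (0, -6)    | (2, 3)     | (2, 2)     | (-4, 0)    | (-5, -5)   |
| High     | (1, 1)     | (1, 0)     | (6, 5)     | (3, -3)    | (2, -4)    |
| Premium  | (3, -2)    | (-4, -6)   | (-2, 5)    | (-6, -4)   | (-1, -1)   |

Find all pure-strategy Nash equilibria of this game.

(Low, Ultra), (Mid, Mid), and (High, High)

Check mutual best responses: a cell is a NE iff neither player can gain by unilaterally deviating.
Alice's best responses — vs Low: Premium (payoff 3); vs Mid: Mid (payoff 2); vs High: High (payoff 6); vs Premium: High (payoff 3); vs Ultra: Low (payoff 3).
Bob's best responses — vs Low: Ultra (payoff 7); vs Mid: Mid (payoff 3); vs High: High (payoff 5); vs Premium: High (payoff 5).
Mutual best responses occur at (Low, Ultra), (Mid, Mid), and (High, High); at each, neither player gains by switching.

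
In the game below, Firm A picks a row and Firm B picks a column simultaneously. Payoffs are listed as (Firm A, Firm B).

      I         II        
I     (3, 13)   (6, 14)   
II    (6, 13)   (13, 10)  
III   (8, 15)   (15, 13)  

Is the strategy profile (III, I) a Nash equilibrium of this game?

Holding Firm B at I: Firm A gets 8 from III, versus 3 from I, 6 from II. No profitable deviation for Firm A.
Holding Firm A at III: Firm B gets 15 from I, versus 13 from II. No profitable deviation for Firm B either.

Yes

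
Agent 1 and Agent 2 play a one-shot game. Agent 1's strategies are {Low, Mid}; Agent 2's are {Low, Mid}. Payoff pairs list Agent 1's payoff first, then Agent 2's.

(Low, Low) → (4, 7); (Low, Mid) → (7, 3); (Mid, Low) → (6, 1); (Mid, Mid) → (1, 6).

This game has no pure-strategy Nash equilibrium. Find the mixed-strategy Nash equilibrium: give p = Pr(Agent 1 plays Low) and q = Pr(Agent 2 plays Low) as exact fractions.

p = 5/9, q = 3/4

In a mixed NE each player is indifferent between their pure strategies, so the opponent's mix sets the indifference.
Agent 2 indifferent between Low and Mid: p·7 + (1−p)·1 = p·3 + (1−p)·6 ⟹ 1 + 6p = 6 + (-3)p ⟹ p = 5/9.
Agent 1 indifferent between Low and Mid: q·4 + (1−q)·7 = q·6 + (1−q)·1 ⟹ 7 + (-3)q = 1 + 5q ⟹ q = 3/4.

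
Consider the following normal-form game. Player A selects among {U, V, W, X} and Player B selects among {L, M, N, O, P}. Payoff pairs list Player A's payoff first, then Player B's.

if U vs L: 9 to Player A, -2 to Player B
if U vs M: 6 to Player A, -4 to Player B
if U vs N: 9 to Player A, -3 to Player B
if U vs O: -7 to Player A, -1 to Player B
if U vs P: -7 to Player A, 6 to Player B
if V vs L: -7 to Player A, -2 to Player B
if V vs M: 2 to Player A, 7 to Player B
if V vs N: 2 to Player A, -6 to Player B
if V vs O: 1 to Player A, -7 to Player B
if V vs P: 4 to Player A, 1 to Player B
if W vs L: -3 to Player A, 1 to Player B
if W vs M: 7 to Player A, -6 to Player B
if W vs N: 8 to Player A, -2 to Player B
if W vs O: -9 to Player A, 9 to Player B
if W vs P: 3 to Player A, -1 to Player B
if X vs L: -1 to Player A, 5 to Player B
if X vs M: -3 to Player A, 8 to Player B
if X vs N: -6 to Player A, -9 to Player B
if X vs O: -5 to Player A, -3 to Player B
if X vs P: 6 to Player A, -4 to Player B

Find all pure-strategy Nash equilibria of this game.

No pure-strategy Nash equilibrium

Check mutual best responses: a cell is a NE iff neither player can gain by unilaterally deviating.
Player A's best responses — vs L: U (payoff 9); vs M: W (payoff 7); vs N: U (payoff 9); vs O: V (payoff 1); vs P: X (payoff 6).
Player B's best responses — vs U: P (payoff 6); vs V: M (payoff 7); vs W: O (payoff 9); vs X: M (payoff 8).
No cell has both players best-responding. For instance, Player A's best reply to P is X, but against X Player B prefers M over P.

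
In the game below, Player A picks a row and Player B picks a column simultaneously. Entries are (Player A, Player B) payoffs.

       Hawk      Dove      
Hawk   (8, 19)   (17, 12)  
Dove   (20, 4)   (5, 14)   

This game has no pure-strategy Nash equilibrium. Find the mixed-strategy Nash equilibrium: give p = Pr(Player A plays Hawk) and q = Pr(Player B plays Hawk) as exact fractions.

p = 10/17, q = 1/2

In a mixed NE each player is indifferent between their pure strategies, so the opponent's mix sets the indifference.
Player B indifferent between Hawk and Dove: p·19 + (1−p)·4 = p·12 + (1−p)·14 ⟹ 4 + 15p = 14 + (-2)p ⟹ p = 10/17.
Player A indifferent between Hawk and Dove: q·8 + (1−q)·17 = q·20 + (1−q)·5 ⟹ 17 + (-9)q = 5 + 15q ⟹ q = 1/2.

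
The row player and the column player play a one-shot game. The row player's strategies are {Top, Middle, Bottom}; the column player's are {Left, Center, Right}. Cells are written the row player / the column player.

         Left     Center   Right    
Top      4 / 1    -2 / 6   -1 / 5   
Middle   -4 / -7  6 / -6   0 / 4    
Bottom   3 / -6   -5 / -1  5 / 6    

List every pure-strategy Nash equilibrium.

(Bottom, Right)

A profile is a Nash equilibrium when each player is best-responding to the other.
The row player's best responses — vs Left: Top (payoff 4); vs Center: Middle (payoff 6); vs Right: Bottom (payoff 5).
The column player's best responses — vs Top: Center (payoff 6); vs Middle: Right (payoff 4); vs Bottom: Right (payoff 6).
The only mutual best response is (Bottom, Right); neither player gains by switching there.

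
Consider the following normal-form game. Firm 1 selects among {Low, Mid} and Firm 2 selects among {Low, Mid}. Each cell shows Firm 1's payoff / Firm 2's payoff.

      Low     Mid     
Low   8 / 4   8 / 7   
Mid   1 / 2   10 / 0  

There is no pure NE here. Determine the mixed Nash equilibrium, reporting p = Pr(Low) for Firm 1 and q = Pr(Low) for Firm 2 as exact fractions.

p = 2/5, q = 2/9

Each player's mixing probability is pinned down by making the *other* player indifferent.
Firm 2 indifferent between Low and Mid: p·4 + (1−p)·2 = p·7 + (1−p)·0 ⟹ 2 + 2p = 0 + 7p ⟹ p = 2/5.
Firm 1 indifferent between Low and Mid: q·8 + (1−q)·8 = q·1 + (1−q)·10 ⟹ 8 + 0q = 10 + (-9)q ⟹ q = 2/9.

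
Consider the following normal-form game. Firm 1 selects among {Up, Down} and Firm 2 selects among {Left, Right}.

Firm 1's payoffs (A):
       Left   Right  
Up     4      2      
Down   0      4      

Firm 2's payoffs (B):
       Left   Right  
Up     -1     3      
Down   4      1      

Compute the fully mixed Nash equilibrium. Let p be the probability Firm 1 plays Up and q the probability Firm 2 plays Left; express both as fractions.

p = 3/7, q = 1/3

In a mixed NE each player is indifferent between their pure strategies, so the opponent's mix sets the indifference.
Firm 2 indifferent between Left and Right: p·(-1) + (1−p)·4 = p·3 + (1−p)·1 ⟹ 4 + (-5)p = 1 + 2p ⟹ p = 3/7.
Firm 1 indifferent between Up and Down: q·4 + (1−q)·2 = q·0 + (1−q)·4 ⟹ 2 + 2q = 4 + (-4)q ⟹ q = 1/3.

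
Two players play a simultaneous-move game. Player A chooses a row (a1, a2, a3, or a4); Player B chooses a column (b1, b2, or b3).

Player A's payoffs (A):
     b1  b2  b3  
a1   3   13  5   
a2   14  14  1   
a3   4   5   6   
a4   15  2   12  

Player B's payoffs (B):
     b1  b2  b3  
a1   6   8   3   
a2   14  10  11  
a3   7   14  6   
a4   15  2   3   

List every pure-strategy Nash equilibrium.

(a4, b1)

Check mutual best responses: a cell is a NE iff neither player can gain by unilaterally deviating.
Player A's best responses — vs b1: a4 (payoff 15); vs b2: a2 (payoff 14); vs b3: a4 (payoff 12).
Player B's best responses — vs a1: b2 (payoff 8); vs a2: b1 (payoff 14); vs a3: b2 (payoff 14); vs a4: b1 (payoff 15).
The only mutual best response is (a4, b1); neither player gains by switching there.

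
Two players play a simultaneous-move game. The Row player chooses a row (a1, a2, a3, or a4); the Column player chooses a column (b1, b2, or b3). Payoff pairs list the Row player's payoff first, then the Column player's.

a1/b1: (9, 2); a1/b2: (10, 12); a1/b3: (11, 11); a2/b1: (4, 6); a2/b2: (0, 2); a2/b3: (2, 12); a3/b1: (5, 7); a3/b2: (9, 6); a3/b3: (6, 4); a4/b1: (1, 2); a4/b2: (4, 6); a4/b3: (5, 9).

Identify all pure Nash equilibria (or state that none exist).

(a1, b2)

Find each player's best response to every opponent strategy; NE are the intersections.
The Row player's best responses — vs b1: a1 (payoff 9); vs b2: a1 (payoff 10); vs b3: a1 (payoff 11).
The Column player's best responses — vs a1: b2 (payoff 12); vs a2: b3 (payoff 12); vs a3: b1 (payoff 7); vs a4: b3 (payoff 9).
The only mutual best response is (a1, b2); neither player gains by switching there.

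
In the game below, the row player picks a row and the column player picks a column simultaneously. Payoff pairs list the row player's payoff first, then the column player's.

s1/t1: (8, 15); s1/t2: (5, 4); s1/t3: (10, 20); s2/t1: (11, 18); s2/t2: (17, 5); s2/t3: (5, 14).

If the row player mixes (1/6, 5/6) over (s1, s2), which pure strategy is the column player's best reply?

The column player's best reply maximizes expected payoff against the mix.
t1: (1/6)·15 + (5/6)·18 = 35/2
t2: (1/6)·4 + (5/6)·5 = 29/6
t3: (1/6)·20 + (5/6)·14 = 15
Highest expected payoff is 35/2, from t1.

t1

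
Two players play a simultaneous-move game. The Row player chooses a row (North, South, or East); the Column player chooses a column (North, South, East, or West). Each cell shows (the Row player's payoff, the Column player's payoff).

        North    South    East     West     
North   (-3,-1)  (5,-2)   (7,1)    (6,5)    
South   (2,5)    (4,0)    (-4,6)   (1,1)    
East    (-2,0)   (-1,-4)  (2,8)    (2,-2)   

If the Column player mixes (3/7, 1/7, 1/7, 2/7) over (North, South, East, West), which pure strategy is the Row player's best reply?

North

Compute the Row player's expected payoff from each pure strategy against the given mix.
North: (3/7)·(-3) + (1/7)·5 + (1/7)·7 + (2/7)·6 = 15/7
South: (3/7)·2 + (1/7)·4 + (1/7)·(-4) + (2/7)·1 = 8/7
East: (3/7)·(-2) + (1/7)·(-1) + (1/7)·2 + (2/7)·2 = -1/7
Highest expected payoff is 15/7, from North.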